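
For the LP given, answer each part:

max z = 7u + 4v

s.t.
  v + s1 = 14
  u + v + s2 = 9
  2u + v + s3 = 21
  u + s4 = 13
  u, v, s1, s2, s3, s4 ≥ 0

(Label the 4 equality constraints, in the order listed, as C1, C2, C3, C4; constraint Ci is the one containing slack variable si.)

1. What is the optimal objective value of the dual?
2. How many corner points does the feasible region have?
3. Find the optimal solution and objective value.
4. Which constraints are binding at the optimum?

1. 63 (by strong duality, equal to the primal optimum)
2. 3
3. u = 9, v = 0, z = 63
4. C2, v ≥ 0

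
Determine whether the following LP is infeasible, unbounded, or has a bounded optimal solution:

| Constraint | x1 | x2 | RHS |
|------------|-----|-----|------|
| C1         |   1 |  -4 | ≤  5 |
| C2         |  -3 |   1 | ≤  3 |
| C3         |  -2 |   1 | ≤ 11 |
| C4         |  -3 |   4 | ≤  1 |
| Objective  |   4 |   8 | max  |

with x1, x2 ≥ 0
Feasible point: (0, 0) satisfies every constraint, so the LP is feasible.
Direction d = (4, 1): for each constraint row a, a·d ≤ 0 —
  (1)(4) + (-4)(1) = 0 ≤ 0
  (-3)(4) + (1)(1) = -11 ≤ 0
  (-2)(4) + (1)(1) = -7 ≤ 0
  (-3)(4) + (4)(1) = -8 ≤ 0
and d ≥ 0, so (0, 0) + t·d stays feasible for every t ≥ 0. Along this ray z = 4x1 + 8x2 changes by 24 per unit t, so z → +∞.

The LP is unbounded; z can be made arbitrarily large.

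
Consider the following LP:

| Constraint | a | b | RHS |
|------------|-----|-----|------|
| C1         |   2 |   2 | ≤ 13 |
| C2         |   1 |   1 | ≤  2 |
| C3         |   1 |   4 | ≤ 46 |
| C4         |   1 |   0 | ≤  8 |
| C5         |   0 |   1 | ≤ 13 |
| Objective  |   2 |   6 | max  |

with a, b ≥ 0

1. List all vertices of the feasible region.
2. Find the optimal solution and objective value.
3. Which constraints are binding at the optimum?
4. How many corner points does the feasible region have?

1. (0, 0), (2, 0), (0, 2)
2. a = 0, b = 2, z = 12
3. C2, a ≥ 0
4. 3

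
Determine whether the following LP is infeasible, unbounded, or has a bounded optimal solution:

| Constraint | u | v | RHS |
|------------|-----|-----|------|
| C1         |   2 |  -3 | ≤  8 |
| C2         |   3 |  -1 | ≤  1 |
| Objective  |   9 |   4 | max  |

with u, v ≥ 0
Feasible point: (0, 0) satisfies every constraint, so the LP is feasible.
Direction d = (0, 1): for each constraint row a, a·d ≤ 0 —
  (2)(0) + (-3)(1) = -3 ≤ 0
  (3)(0) + (-1)(1) = -1 ≤ 0
and d ≥ 0, so (0, 0) + t·d stays feasible for every t ≥ 0. Along this ray z = 9u + 4v changes by 4 per unit t, so z → +∞.

Unbounded: there is a feasible ray along which z → +∞.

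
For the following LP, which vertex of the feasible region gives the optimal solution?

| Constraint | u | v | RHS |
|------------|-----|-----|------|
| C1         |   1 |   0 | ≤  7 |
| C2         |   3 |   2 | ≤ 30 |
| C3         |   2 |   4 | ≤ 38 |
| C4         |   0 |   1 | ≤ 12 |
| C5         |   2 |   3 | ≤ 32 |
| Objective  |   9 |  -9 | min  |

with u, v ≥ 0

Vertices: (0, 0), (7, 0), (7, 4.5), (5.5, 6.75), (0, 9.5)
Evaluating z = 9u - 9v at each vertex:
  (0, 0): z = 0
  (7, 0): z = 63
  (7, 4.5): z = 22.5
  (5.5, 6.75): z = -11.25
  (0, 9.5): z = -85.5

The smallest value is z = -85.5, attained at (0, 9.5).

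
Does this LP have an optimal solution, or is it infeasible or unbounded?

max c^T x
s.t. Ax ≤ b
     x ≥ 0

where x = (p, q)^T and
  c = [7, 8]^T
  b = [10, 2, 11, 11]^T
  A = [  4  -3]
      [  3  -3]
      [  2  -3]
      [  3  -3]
Feasible point: (0, 0) satisfies every constraint, so the LP is feasible.
Direction d = (0, 1): for each constraint row a, a·d ≤ 0 —
  (4)(0) + (-3)(1) = -3 ≤ 0
  (3)(0) + (-3)(1) = -3 ≤ 0
  (2)(0) + (-3)(1) = -3 ≤ 0
  (3)(0) + (-3)(1) = -3 ≤ 0
and d ≥ 0, so (0, 0) + t·d stays feasible for every t ≥ 0. Along this ray z = 7p + 8q changes by 8 per unit t, so z → +∞.

Unbounded — the objective can increase without bound over the feasible region.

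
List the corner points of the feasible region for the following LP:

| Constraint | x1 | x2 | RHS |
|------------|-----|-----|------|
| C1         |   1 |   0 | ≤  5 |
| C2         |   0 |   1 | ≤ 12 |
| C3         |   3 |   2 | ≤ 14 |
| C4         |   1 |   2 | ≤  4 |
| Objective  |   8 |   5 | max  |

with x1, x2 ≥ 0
Each vertex is the intersection of two constraint boundaries that also satisfies all remaining constraints:
  x1 = 0 and x2 = 0 → (0, 0)
  x1 + 2x2 = 4 and x2 = 0 → (4, 0)
  x1 + 2x2 = 4 and x1 = 0 → (0, 2)

Vertices: (0, 0), (4, 0), (0, 2)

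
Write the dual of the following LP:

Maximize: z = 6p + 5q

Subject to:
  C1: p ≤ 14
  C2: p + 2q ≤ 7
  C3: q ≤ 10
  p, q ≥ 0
Minimize: z = 14y1 + 7y2 + 10y3

Subject to:
  C1: -y1 - y2 ≤ -6
  C2: -2y2 - y3 ≤ -5
  y1, y2, y3 ≥ 0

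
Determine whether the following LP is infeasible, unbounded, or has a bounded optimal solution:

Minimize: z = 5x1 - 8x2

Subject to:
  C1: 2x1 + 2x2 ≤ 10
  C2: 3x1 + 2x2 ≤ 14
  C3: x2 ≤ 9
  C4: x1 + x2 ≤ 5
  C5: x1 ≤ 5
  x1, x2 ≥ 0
The point (0, 5) satisfies every constraint, so the LP is feasible; the constraints give x1 ≤ 5 and x2 ≤ 9, which with x1, x2 ≥ 0 keep the feasible region inside a bounded box. A feasible, bounded LP attains a finite optimum at a vertex.

Feasible with finite optimum z* = -40 at (0, 5).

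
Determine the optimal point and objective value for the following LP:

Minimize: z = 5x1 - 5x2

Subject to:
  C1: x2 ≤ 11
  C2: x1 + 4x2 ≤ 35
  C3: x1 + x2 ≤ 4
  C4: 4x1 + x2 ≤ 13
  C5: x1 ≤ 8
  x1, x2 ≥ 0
Each vertex is the intersection of two constraint boundaries that also satisfies all remaining constraints:
  x1 = 0 and x2 = 0 → (0, 0)
  4x1 + x2 = 13 and x2 = 0 → (3.25, 0)
  x1 + x2 = 4 and 4x1 + x2 = 13 → (3, 1)
  x1 + x2 = 4 and x1 = 0 → (0, 4)

Evaluating z = 5x1 - 5x2 at each vertex:
  (0, 0): z = 0
  (3.25, 0): z = 16.25
  (3, 1): z = 10
  (0, 4): z = -20

The minimum is at (0, 4) with z = -20.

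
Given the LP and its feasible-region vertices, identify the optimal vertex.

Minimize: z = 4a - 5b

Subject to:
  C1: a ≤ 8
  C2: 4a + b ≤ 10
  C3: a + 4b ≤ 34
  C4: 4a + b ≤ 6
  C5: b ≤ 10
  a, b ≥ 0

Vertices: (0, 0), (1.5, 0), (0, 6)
Evaluating z = 4a - 5b at each vertex:
  (0, 0): z = 0
  (1.5, 0): z = 6
  (0, 6): z = -30

The smallest value is z = -30, attained at (0, 6).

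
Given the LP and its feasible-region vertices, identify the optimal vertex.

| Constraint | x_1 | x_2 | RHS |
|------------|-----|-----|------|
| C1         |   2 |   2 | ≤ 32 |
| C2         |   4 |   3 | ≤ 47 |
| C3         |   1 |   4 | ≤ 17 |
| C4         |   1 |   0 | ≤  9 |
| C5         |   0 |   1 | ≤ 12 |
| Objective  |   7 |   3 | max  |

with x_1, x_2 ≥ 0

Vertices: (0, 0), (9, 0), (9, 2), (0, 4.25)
Evaluating z = 7x_1 + 3x_2 at each vertex:
  (0, 0): z = 0
  (9, 0): z = 63
  (9, 2): z = 69
  (0, 4.25): z = 12.75

The largest value is z = 69, attained at (9, 2).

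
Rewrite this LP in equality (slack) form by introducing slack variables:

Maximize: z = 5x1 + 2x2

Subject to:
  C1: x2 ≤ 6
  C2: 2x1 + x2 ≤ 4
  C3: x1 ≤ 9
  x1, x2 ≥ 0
max z = 5x1 + 2x2

s.t.
  x2 + s1 = 6
  2x1 + x2 + s2 = 4
  x1 + s3 = 9
  x1, x2, s1, s2, s3 ≥ 0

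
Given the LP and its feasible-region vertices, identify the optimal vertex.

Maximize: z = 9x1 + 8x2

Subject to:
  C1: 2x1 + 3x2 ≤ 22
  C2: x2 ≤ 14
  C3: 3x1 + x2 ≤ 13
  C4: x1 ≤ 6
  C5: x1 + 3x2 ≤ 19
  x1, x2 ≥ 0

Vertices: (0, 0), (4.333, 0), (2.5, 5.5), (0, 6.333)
Evaluating z = 9x1 + 8x2 at each vertex:
  (0, 0): z = 0
  (4.333, 0): z = 39
  (2.5, 5.5): z = 66.5
  (0, 6.333): z = 50.67

The largest value is z = 66.5, attained at (2.5, 5.5).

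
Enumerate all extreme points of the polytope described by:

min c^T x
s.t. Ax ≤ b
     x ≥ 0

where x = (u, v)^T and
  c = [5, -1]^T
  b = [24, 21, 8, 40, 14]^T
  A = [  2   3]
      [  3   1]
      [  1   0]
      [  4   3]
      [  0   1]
Each vertex is the intersection of two constraint boundaries that also satisfies all remaining constraints:
  u = 0 and v = 0 → (0, 0)
  3u + v = 21 and v = 0 → (7, 0)
  2u + 3v = 24 and 3u + v = 21 → (5.571, 4.286)
  2u + 3v = 24 and u = 0 → (0, 8)

Vertices: (0, 0), (7, 0), (5.571, 4.286), (0, 8)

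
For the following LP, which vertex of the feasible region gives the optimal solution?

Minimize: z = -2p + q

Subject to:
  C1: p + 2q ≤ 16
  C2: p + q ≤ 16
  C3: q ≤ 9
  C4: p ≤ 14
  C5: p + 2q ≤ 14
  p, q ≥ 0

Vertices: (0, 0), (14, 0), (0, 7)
(14, 0) with z = -28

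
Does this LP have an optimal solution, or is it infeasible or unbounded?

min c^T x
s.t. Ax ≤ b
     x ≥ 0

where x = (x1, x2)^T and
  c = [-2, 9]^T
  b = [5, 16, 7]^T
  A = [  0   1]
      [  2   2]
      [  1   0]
The point (7, 0) satisfies every constraint, so the LP is feasible; the constraints give x1 ≤ 7 and x2 ≤ 5, which with x1, x2 ≥ 0 keep the feasible region inside a bounded box. A feasible, bounded LP attains a finite optimum at a vertex.

The LP has an optimal solution: (7, 0) with z = -14.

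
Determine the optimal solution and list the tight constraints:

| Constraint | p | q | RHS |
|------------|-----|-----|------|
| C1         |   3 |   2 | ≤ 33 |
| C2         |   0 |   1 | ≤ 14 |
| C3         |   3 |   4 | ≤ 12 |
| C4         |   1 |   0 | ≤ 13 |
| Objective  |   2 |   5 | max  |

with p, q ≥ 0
Optimal: p = 0, q = 3
Binding: C3, p ≥ 0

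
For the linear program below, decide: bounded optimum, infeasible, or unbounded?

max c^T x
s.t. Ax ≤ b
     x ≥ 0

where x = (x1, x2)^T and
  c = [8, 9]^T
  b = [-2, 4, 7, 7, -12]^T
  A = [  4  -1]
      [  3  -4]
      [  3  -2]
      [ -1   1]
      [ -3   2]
One constraint requires 3x1 - 2x2 ≤ 7, while the constraint -3x1 + 2x2 ≤ -12 is equivalent to 3x1 - 2x2 ≥ 12. Together they would need 12 ≤ 3x1 - 2x2 ≤ 7, which is impossible since 12 > 7. No point satisfies all constraints.

Infeasible — the constraint set is empty.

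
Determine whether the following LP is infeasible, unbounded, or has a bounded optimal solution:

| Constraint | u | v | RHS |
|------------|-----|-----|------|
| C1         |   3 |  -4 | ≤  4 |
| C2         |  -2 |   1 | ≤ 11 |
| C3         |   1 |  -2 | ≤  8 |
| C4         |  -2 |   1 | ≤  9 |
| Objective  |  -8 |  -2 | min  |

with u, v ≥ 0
Feasible point: (0, 0) satisfies every constraint, so the LP is feasible.
Direction d = (1, 1): for each constraint row a, a·d ≤ 0 —
  (3)(1) + (-4)(1) = -1 ≤ 0
  (-2)(1) + (1)(1) = -1 ≤ 0
  (1)(1) + (-2)(1) = -1 ≤ 0
  (-2)(1) + (1)(1) = -1 ≤ 0
and d ≥ 0, so (0, 0) + t·d stays feasible for every t ≥ 0. Along this ray z = -8u - 2v changes by -10 per unit t, so z → −∞.

Unbounded — the objective can decrease without bound over the feasible region.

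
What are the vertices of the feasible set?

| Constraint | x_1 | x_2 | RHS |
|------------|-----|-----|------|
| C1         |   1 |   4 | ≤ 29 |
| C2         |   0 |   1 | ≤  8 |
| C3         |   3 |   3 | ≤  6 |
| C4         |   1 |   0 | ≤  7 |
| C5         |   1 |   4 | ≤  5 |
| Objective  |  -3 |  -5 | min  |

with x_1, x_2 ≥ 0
Each vertex is the intersection of two constraint boundaries that also satisfies all remaining constraints:
  x_1 = 0 and x_2 = 0 → (0, 0)
  3x_1 + 3x_2 = 6 and x_2 = 0 → (2, 0)
  3x_1 + 3x_2 = 6 and x_1 + 4x_2 = 5 → (1, 1)
  x_1 + 4x_2 = 5 and x_1 = 0 → (0, 1.25)

Vertices: (0, 0), (2, 0), (1, 1), (0, 1.25)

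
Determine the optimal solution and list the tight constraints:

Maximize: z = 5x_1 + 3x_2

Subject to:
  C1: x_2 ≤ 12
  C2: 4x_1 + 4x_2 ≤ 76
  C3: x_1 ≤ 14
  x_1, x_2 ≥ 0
Optimal: x_1 = 14, x_2 = 5
Slack at optimum:
  C1: slack = 7
  C2: slack = 0 (binding)
  C3: slack = 0 (binding)
  x_1 ≥ 0: x_1 = 14
  x_2 ≥ 0: x_2 = 5
Binding constraints: C2, C3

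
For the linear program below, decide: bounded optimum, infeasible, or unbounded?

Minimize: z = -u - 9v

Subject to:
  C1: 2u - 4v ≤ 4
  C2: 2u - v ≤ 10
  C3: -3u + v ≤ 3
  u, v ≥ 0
Feasible point: (0, 0) satisfies every constraint, so the LP is feasible.
Direction d = (1, 2): for each constraint row a, a·d ≤ 0 —
  (2)(1) + (-4)(2) = -6 ≤ 0
  (2)(1) + (-1)(2) = 0 ≤ 0
  (-3)(1) + (1)(2) = -1 ≤ 0
and d ≥ 0, so (0, 0) + t·d stays feasible for every t ≥ 0. Along this ray z = -u - 9v changes by -19 per unit t, so z → −∞.

Unbounded — the objective can decrease without bound over the feasible region.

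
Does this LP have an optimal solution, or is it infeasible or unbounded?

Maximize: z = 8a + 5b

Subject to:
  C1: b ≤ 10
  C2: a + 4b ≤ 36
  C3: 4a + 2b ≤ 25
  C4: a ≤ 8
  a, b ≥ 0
The point (2, 8.5) satisfies every constraint, so the LP is feasible; the constraints give a ≤ 8 and b ≤ 10, which with a, b ≥ 0 keep the feasible region inside a bounded box. A feasible, bounded LP attains a finite optimum at a vertex.

The LP has an optimal solution: (2, 8.5) with z = 58.5.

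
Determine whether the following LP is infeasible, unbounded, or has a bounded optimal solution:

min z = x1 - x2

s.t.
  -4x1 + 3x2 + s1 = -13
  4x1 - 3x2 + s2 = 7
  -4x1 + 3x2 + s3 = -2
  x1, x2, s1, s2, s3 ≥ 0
The row 4x1 - 3x2 + s2 = 7 with s2 ≥ 0 requires 4x1 - 3x2 ≤ 7, while the row -4x1 + 3x2 + s1 = -13 with s1 ≥ 0 is equivalent to 4x1 - 3x2 ≥ 13. Together they would need 13 ≤ 4x1 - 3x2 ≤ 7, which is impossible since 13 > 7. No point satisfies all constraints.

The feasible region is empty; the LP is infeasible.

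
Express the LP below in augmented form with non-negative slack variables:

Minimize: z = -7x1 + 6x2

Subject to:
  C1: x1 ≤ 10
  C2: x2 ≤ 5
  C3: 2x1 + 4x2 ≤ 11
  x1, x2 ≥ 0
min z = -7x1 + 6x2

s.t.
  x1 + s1 = 10
  x2 + s2 = 5
  2x1 + 4x2 + s3 = 11
  x1, x2, s1, s2, s3 ≥ 0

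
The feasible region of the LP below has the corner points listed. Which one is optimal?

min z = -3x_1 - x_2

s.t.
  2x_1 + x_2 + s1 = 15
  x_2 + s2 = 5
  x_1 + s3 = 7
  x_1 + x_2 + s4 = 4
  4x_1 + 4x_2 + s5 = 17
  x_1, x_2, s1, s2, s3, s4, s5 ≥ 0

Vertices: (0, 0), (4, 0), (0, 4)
Evaluating z = -3x_1 - x_2 at each vertex:
  (0, 0): z = 0
  (4, 0): z = -12
  (0, 4): z = -4

The smallest value is z = -12, attained at (4, 0).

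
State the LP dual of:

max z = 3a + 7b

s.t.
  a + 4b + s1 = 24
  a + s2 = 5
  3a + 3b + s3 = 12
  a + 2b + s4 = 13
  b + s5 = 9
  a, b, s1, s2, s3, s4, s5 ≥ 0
Minimize: z = 24y1 + 5y2 + 12y3 + 13y4 + 9y5

Subject to:
  C1: -y1 - y2 - 3y3 - y4 ≤ -3
  C2: -4y1 - 3y3 - 2y4 - y5 ≤ -7
  y1, y2, y3, y4, y5 ≥ 0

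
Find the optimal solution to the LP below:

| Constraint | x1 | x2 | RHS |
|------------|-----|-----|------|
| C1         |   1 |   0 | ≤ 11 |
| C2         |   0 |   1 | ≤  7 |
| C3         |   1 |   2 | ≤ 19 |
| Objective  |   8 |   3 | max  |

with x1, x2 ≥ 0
Each vertex is the intersection of two constraint boundaries that also satisfies all remaining constraints:
  x1 = 0 and x2 = 0 → (0, 0)
  x1 = 11 and x2 = 0 → (11, 0)
  x1 = 11 and x1 + 2x2 = 19 → (11, 4)
  x2 = 7 and x1 + 2x2 = 19 → (5, 7)
  x2 = 7 and x1 = 0 → (0, 7)

Evaluating z = 8x1 + 3x2 at each vertex:
  (0, 0): z = 0
  (11, 0): z = 88
  (11, 4): z = 100
  (5, 7): z = 61
  (0, 7): z = 21

The maximum is at (11, 4) with z = 100.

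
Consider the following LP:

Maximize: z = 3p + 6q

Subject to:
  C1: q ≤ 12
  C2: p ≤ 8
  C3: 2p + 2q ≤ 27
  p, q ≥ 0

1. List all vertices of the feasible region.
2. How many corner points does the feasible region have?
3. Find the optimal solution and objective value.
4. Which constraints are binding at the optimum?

1. (0, 0), (8, 0), (8, 5.5), (1.5, 12), (0, 12)
2. 5
3. p = 1.5, q = 12, z = 76.5
4. C1, C3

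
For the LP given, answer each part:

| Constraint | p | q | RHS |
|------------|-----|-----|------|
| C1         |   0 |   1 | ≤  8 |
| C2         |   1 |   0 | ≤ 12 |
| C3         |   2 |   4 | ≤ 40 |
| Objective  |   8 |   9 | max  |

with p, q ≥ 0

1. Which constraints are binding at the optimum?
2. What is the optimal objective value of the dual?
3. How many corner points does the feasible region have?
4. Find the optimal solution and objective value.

1. C2, C3
2. 132 (by strong duality, equal to the primal optimum)
3. 5
4. p = 12, q = 4, z = 132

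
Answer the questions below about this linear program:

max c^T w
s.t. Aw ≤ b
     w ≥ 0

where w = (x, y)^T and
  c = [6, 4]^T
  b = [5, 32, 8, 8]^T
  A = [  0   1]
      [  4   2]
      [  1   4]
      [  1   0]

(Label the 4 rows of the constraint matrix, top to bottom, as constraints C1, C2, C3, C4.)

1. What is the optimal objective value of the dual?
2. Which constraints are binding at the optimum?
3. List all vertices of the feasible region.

1. 48 (by strong duality, equal to the primal optimum)
2. C2, C3, C4, y ≥ 0
3. (0, 0), (8, 0), (0, 2)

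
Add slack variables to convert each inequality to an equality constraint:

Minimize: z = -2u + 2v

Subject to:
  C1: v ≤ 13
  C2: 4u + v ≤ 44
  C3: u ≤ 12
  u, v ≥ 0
min z = -2u + 2v

s.t.
  v + s1 = 13
  4u + v + s2 = 44
  u + s3 = 12
  u, v, s1, s2, s3 ≥ 0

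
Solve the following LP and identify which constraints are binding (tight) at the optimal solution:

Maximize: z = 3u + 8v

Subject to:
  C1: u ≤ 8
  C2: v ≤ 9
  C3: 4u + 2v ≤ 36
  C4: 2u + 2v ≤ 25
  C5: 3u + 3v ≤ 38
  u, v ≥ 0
Optimal: u = 3.5, v = 9
Binding: C2, C4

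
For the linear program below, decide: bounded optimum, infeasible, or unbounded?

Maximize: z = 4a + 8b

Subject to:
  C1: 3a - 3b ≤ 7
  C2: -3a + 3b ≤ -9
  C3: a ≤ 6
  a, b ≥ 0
C1 requires 3a - 3b ≤ 7, while C2 (-3a + 3b ≤ -9) is equivalent to 3a - 3b ≥ 9. Together they would need 9 ≤ 3a - 3b ≤ 7, which is impossible since 9 > 7. No point satisfies all constraints.

Infeasible: no point satisfies all constraints simultaneously.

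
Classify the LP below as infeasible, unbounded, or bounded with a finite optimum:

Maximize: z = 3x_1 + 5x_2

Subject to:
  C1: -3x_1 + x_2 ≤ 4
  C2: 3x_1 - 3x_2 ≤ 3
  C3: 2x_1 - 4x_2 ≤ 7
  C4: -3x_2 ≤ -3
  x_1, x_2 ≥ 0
Feasible point: (0, 1) satisfies every constraint, so the LP is feasible.
Direction d = (1, 1): for each constraint row a, a·d ≤ 0 —
  (-3)(1) + (1)(1) = -2 ≤ 0
  (3)(1) + (-3)(1) = 0 ≤ 0
  (2)(1) + (-4)(1) = -2 ≤ 0
  (0)(1) + (-3)(1) = -3 ≤ 0
and d ≥ 0, so (0, 1) + t·d stays feasible for every t ≥ 0. Along this ray z = 3x_1 + 5x_2 changes by 8 per unit t, so z → +∞.

Unbounded: there is a feasible ray along which z → +∞.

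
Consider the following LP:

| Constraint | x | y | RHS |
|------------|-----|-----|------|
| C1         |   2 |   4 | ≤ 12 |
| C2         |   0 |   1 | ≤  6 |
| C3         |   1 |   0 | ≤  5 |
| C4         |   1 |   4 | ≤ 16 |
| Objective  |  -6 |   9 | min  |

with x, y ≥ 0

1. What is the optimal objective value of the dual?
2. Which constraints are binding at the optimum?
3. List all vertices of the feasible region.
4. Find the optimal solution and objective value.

1. -30 (by strong duality, equal to the primal optimum)
2. C3, y ≥ 0
3. (0, 0), (5, 0), (5, 0.5), (0, 3)
4. x = 5, y = 0, z = -30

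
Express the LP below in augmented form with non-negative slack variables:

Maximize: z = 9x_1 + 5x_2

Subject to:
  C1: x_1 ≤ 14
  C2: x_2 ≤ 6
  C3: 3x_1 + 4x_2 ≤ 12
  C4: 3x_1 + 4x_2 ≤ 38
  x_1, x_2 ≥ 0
max z = 9x_1 + 5x_2

s.t.
  x_1 + s1 = 14
  x_2 + s2 = 6
  3x_1 + 4x_2 + s3 = 12
  3x_1 + 4x_2 + s4 = 38
  x_1, x_2, s1, s2, s3, s4 ≥ 0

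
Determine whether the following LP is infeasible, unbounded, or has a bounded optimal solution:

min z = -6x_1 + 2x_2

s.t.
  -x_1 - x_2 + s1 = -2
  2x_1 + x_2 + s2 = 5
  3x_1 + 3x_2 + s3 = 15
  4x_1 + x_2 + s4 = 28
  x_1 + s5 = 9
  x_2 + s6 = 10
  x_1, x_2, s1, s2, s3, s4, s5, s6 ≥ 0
The point (2.5, 0) satisfies every constraint, so the LP is feasible; the constraints give x_1 ≤ 9 and x_2 ≤ 10, which with x_1, x_2 ≥ 0 keep the feasible region inside a bounded box. A feasible, bounded LP attains a finite optimum at a vertex.

Evaluating z = -6x_1 + 2x_2 at each vertex:
  (2, 0): z = -12
  (2.5, 0): z = -15
  (0, 5): z = 10
  (0, 2): z = 4

Feasible with finite optimum z* = -15 at (2.5, 0).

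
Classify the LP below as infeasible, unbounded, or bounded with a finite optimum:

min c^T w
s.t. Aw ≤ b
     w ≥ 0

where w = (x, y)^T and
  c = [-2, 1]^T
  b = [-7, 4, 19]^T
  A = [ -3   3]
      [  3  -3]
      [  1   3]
One constraint requires 3x - 3y ≤ 4, while the constraint -3x + 3y ≤ -7 is equivalent to 3x - 3y ≥ 7. Together they would need 7 ≤ 3x - 3y ≤ 4, which is impossible since 7 > 4. No point satisfies all constraints.

Infeasible — the constraint set is empty.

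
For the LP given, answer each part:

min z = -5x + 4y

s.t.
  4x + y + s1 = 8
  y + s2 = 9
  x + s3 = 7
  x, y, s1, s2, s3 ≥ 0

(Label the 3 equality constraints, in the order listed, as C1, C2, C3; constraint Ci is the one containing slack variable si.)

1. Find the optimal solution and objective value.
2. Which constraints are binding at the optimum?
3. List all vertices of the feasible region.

1. x = 2, y = 0, z = -10
2. C1, y ≥ 0
3. (0, 0), (2, 0), (0, 8)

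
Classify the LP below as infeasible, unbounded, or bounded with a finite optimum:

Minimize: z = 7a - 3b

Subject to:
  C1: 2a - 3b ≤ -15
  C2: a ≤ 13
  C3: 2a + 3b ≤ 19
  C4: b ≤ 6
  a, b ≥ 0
The point (0, 6) satisfies every constraint, so the LP is feasible; the constraints give a ≤ 13 and b ≤ 6, which with a, b ≥ 0 keep the feasible region inside a bounded box. A feasible, bounded LP attains a finite optimum at a vertex.

Feasible with finite optimum z* = -18 at (0, 6).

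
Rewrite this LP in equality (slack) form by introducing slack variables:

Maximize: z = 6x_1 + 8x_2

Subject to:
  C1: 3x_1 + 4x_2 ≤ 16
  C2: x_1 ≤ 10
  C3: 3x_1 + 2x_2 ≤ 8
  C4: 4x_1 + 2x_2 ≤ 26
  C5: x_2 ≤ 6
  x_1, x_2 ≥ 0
max z = 6x_1 + 8x_2

s.t.
  3x_1 + 4x_2 + s1 = 16
  x_1 + s2 = 10
  3x_1 + 2x_2 + s3 = 8
  4x_1 + 2x_2 + s4 = 26
  x_2 + s5 = 6
  x_1, x_2, s1, s2, s3, s4, s5 ≥ 0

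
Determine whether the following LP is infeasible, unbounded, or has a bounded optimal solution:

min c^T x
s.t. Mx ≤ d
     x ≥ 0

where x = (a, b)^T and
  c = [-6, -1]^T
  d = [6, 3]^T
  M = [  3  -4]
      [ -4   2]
Feasible point: (0, 0) satisfies every constraint, so the LP is feasible.
Direction d = (1, 1): for each constraint row a, a·d ≤ 0 —
  (3)(1) + (-4)(1) = -1 ≤ 0
  (-4)(1) + (2)(1) = -2 ≤ 0
and d ≥ 0, so (0, 0) + t·d stays feasible for every t ≥ 0. Along this ray z = -6a - b changes by -7 per unit t, so z → −∞.

Unbounded — the objective can decrease without bound over the feasible region.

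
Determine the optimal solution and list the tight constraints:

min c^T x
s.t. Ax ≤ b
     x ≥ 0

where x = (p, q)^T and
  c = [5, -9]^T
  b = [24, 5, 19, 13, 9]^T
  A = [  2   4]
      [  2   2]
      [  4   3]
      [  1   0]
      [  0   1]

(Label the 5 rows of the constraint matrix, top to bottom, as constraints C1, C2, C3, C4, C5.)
Optimal: p = 0, q = 2.5
Slack at optimum:
  C1: slack = 14
  C2: slack = 0 (binding)
  C3: slack = 11.5
  C4: slack = 13
  C5: slack = 6.5
  p ≥ 0: p = 0 (binding)
  q ≥ 0: q = 2.5
Binding constraints: C2, p ≥ 0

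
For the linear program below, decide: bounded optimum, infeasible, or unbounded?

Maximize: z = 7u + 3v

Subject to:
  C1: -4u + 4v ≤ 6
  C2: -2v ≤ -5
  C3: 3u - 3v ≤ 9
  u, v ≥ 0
Feasible point: (2, 3) satisfies every constraint, so the LP is feasible.
Direction d = (1, 1): for each constraint row a, a·d ≤ 0 —
  (-4)(1) + (4)(1) = 0 ≤ 0
  (0)(1) + (-2)(1) = -2 ≤ 0
  (3)(1) + (-3)(1) = 0 ≤ 0
and d ≥ 0, so (2, 3) + t·d stays feasible for every t ≥ 0. Along this ray z = 7u + 3v changes by 10 per unit t, so z → +∞.

Unbounded — the objective can increase without bound over the feasible region.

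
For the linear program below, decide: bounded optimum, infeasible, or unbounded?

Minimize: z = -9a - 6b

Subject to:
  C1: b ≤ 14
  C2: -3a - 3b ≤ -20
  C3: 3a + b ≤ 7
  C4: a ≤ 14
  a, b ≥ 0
The point (0, 7) satisfies every constraint, so the LP is feasible; the constraints give a ≤ 14 and b ≤ 14, which with a, b ≥ 0 keep the feasible region inside a bounded box. A feasible, bounded LP attains a finite optimum at a vertex.

Evaluating z = -9a - 6b at each vertex:
  (0, 6.667): z = -40
  (0.1667, 6.5): z = -40.5
  (0, 7): z = -42

Feasible with finite optimum z* = -42 at (0, 7).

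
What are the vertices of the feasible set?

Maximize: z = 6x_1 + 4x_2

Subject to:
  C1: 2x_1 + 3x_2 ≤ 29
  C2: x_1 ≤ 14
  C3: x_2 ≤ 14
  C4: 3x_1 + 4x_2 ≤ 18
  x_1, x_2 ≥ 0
Each vertex is the intersection of two constraint boundaries that also satisfies all remaining constraints:
  x_1 = 0 and x_2 = 0 → (0, 0)
  3x_1 + 4x_2 = 18 and x_2 = 0 → (6, 0)
  3x_1 + 4x_2 = 18 and x_1 = 0 → (0, 4.5)

Vertices: (0, 0), (6, 0), (0, 4.5)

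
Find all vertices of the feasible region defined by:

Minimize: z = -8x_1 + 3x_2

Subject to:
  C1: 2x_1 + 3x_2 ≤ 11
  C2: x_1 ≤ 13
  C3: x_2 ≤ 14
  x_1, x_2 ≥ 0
Each vertex is the intersection of two constraint boundaries that also satisfies all remaining constraints:
  x_1 = 0 and x_2 = 0 → (0, 0)
  2x_1 + 3x_2 = 11 and x_2 = 0 → (5.5, 0)
  2x_1 + 3x_2 = 11 and x_1 = 0 → (0, 3.667)

Vertices: (0, 0), (5.5, 0), (0, 3.667)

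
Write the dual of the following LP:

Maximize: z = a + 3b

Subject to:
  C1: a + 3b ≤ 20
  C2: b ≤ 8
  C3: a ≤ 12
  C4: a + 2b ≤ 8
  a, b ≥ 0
Minimize: z = 20y1 + 8y2 + 12y3 + 8y4

Subject to:
  C1: -y1 - y3 - y4 ≤ -1
  C2: -3y1 - y2 - 2y4 ≤ -3
  y1, y2, y3, y4 ≥ 0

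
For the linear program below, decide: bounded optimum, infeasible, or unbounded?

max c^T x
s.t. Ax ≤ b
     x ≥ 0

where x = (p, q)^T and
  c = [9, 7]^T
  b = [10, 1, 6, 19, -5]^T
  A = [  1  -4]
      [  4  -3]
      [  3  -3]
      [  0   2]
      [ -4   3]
One constraint requires 4p - 3q ≤ 1, while the constraint -4p + 3q ≤ -5 is equivalent to 4p - 3q ≥ 5. Together they would need 5 ≤ 4p - 3q ≤ 1, which is impossible since 5 > 1. No point satisfies all constraints.

Infeasible: no point satisfies all constraints simultaneously.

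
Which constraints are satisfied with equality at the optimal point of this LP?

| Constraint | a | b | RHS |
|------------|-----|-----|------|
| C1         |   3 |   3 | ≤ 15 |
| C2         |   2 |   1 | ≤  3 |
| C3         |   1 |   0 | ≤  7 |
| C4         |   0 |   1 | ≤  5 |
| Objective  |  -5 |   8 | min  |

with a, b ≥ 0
Optimal: a = 1.5, b = 0
Slack at optimum:
  C1: slack = 10.5
  C2: slack = 0 (binding)
  C3: slack = 5.5
  C4: slack = 5
  a ≥ 0: a = 1.5
  b ≥ 0: b = 0 (binding)
Binding constraints: C2, b ≥ 0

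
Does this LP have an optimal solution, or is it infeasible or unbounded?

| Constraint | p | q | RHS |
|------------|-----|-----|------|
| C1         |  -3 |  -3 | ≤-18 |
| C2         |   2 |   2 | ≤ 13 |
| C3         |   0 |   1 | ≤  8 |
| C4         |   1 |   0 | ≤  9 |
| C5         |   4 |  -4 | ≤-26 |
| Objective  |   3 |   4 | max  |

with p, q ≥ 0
The point (0, 6.5) satisfies every constraint, so the LP is feasible; the constraints give p ≤ 9 and q ≤ 8, which with p, q ≥ 0 keep the feasible region inside a bounded box. A feasible, bounded LP attains a finite optimum at a vertex.

Evaluating z = 3p + 4q at each vertex:
  (0, 6.5): z = 26

Bounded optimum: z* = 26 at (0, 6.5).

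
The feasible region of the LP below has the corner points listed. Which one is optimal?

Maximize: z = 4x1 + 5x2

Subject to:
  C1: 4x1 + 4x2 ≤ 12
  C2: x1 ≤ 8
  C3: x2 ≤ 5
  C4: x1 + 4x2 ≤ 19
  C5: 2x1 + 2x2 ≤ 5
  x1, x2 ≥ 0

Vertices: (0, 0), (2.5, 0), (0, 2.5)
(0, 2.5) with z = 12.5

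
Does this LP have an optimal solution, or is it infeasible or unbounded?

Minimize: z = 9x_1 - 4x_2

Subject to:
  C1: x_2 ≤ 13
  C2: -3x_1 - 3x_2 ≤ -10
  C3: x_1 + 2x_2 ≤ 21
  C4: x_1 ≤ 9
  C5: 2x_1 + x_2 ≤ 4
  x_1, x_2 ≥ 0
The point (0, 4) satisfies every constraint, so the LP is feasible; the constraints give x_1 ≤ 9 and x_2 ≤ 13, which with x_1, x_2 ≥ 0 keep the feasible region inside a bounded box. A feasible, bounded LP attains a finite optimum at a vertex.

The LP has an optimal solution: (0, 4) with z = -16.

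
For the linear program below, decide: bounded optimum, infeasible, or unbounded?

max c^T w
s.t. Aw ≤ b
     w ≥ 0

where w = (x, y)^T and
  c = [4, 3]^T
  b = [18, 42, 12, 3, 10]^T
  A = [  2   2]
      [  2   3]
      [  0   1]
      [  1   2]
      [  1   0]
The point (3, 0) satisfies every constraint, so the LP is feasible; the constraints give x ≤ 10 and y ≤ 12, which with x, y ≥ 0 keep the feasible region inside a bounded box. A feasible, bounded LP attains a finite optimum at a vertex.

Evaluating z = 4x + 3y at each vertex:
  (0, 0): z = 0
  (3, 0): z = 12
  (0, 1.5): z = 4.5

Bounded optimum: z* = 12 at (3, 0).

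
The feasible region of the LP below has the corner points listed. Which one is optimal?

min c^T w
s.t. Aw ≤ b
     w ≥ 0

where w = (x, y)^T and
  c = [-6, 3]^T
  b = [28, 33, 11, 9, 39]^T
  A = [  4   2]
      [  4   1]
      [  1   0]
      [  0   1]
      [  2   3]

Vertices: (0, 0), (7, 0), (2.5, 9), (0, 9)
Evaluating z = -6x + 3y at each vertex:
  (0, 0): z = 0
  (7, 0): z = -42
  (2.5, 9): z = 12
  (0, 9): z = 27

The smallest value is z = -42, attained at (7, 0).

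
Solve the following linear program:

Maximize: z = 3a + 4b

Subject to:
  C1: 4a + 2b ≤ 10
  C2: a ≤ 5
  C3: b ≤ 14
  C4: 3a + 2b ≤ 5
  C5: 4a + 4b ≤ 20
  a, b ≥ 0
a = 0, b = 2.5, z = 10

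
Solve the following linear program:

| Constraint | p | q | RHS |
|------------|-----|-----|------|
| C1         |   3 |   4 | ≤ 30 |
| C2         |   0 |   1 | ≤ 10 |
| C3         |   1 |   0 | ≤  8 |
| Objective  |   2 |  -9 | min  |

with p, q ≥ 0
p = 0, q = 7.5, z = -67.5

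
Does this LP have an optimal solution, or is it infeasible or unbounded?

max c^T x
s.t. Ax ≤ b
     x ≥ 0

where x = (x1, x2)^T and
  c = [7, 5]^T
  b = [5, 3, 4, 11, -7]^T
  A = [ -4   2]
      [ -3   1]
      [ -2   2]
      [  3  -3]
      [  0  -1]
Feasible point: (5, 7) satisfies every constraint, so the LP is feasible.
Direction d = (1, 1): for each constraint row a, a·d ≤ 0 —
  (-4)(1) + (2)(1) = -2 ≤ 0
  (-3)(1) + (1)(1) = -2 ≤ 0
  (-2)(1) + (2)(1) = 0 ≤ 0
  (3)(1) + (-3)(1) = 0 ≤ 0
  (0)(1) + (-1)(1) = -1 ≤ 0
and d ≥ 0, so (5, 7) + t·d stays feasible for every t ≥ 0. Along this ray z = 7x1 + 5x2 changes by 12 per unit t, so z → +∞.

Unbounded: there is a feasible ray along which z → +∞.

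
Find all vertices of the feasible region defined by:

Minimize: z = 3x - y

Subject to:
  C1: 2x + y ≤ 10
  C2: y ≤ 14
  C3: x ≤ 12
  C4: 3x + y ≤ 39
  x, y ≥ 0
Each vertex is the intersection of two constraint boundaries that also satisfies all remaining constraints:
  x = 0 and y = 0 → (0, 0)
  2x + y = 10 and y = 0 → (5, 0)
  2x + y = 10 and x = 0 → (0, 10)

Vertices: (0, 0), (5, 0), (0, 10)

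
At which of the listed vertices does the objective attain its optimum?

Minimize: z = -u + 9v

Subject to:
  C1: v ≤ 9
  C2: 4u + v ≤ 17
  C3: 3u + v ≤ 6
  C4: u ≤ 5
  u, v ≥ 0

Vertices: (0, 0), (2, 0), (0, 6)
(2, 0) with z = -2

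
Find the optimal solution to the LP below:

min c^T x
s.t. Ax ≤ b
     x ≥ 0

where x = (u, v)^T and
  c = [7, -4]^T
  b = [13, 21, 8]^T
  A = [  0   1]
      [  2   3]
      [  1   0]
Each vertex is the intersection of two constraint boundaries that also satisfies all remaining constraints:
  u = 0 and v = 0 → (0, 0)
  u = 8 and v = 0 → (8, 0)
  2u + 3v = 21 and u = 8 → (8, 1.667)
  2u + 3v = 21 and u = 0 → (0, 7)

Evaluating z = 7u - 4v at each vertex:
  (0, 0): z = 0
  (8, 0): z = 56
  (8, 1.667): z = 49.33
  (0, 7): z = -28

The minimum is at (0, 7) with z = -28.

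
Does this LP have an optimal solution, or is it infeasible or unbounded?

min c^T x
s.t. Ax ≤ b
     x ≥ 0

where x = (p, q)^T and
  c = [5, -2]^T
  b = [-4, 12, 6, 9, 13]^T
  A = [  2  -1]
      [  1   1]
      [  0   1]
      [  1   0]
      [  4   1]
The point (0, 6) satisfies every constraint, so the LP is feasible; the constraints give p ≤ 9 and q ≤ 6, which with p, q ≥ 0 keep the feasible region inside a bounded box. A feasible, bounded LP attains a finite optimum at a vertex.

The LP has an optimal solution: (0, 6) with z = -12.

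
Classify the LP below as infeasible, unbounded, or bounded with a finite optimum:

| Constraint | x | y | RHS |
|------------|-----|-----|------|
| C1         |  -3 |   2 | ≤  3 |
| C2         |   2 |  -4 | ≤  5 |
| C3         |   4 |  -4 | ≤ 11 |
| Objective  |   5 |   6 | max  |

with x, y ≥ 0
Feasible point: (0, 0) satisfies every constraint, so the LP is feasible.
Direction d = (1, 1): for each constraint row a, a·d ≤ 0 —
  (-3)(1) + (2)(1) = -1 ≤ 0
  (2)(1) + (-4)(1) = -2 ≤ 0
  (4)(1) + (-4)(1) = 0 ≤ 0
and d ≥ 0, so (0, 0) + t·d stays feasible for every t ≥ 0. Along this ray z = 5x + 6y changes by 11 per unit t, so z → +∞.

The LP is unbounded; z can be made arbitrarily large.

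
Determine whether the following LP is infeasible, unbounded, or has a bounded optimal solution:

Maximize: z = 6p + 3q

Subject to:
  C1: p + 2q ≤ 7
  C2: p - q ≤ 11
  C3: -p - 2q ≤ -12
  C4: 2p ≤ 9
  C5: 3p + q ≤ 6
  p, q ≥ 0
C1 requires p + 2q ≤ 7, while C3 (-p - 2q ≤ -12) is equivalent to p + 2q ≥ 12. Together they would need 12 ≤ p + 2q ≤ 7, which is impossible since 12 > 7. No point satisfies all constraints.

The feasible region is empty; the LP is infeasible.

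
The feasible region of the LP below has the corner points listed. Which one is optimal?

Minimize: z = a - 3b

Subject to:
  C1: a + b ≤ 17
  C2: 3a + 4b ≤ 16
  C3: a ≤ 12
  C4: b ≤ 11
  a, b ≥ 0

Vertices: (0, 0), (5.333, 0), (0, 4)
(0, 4) with z = -12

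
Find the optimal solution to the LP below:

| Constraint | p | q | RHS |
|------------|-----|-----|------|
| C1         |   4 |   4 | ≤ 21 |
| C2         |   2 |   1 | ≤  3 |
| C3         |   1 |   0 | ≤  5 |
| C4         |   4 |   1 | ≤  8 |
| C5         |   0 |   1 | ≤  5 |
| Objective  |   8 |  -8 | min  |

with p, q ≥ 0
Each vertex is the intersection of two constraint boundaries that also satisfies all remaining constraints:
  p = 0 and q = 0 → (0, 0)
  2p + q = 3 and q = 0 → (1.5, 0)
  2p + q = 3 and p = 0 → (0, 3)

Evaluating z = 8p - 8q at each vertex:
  (0, 0): z = 0
  (1.5, 0): z = 12
  (0, 3): z = -24

The minimum is at (0, 3) with z = -24.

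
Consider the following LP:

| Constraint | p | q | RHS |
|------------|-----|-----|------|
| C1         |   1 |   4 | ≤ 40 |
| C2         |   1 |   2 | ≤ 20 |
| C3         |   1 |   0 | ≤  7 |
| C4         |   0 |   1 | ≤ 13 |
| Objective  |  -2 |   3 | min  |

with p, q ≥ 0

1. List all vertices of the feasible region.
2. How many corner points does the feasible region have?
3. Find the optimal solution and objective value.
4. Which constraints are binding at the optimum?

1. (0, 0), (7, 0), (7, 6.5), (0, 10)
2. 4
3. p = 7, q = 0, z = -14
4. C3, q ≥ 0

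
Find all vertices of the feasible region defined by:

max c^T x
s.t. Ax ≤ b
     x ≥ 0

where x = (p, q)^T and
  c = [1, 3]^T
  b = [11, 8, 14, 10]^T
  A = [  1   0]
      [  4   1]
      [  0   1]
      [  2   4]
Each vertex is the intersection of two constraint boundaries that also satisfies all remaining constraints:
  p = 0 and q = 0 → (0, 0)
  4p + q = 8 and q = 0 → (2, 0)
  4p + q = 8 and 2p + 4q = 10 → (1.571, 1.714)
  2p + 4q = 10 and p = 0 → (0, 2.5)

Vertices: (0, 0), (2, 0), (1.571, 1.714), (0, 2.5)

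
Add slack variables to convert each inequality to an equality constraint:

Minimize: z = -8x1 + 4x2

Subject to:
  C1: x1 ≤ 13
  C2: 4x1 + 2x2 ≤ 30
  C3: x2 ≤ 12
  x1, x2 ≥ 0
min z = -8x1 + 4x2

s.t.
  x1 + s1 = 13
  4x1 + 2x2 + s2 = 30
  x2 + s3 = 12
  x1, x2, s1, s2, s3 ≥ 0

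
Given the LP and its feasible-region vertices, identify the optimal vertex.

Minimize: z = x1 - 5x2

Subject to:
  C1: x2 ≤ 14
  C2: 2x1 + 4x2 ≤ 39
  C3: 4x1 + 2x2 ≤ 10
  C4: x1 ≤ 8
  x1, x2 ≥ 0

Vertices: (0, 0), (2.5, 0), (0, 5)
(0, 5) with z = -25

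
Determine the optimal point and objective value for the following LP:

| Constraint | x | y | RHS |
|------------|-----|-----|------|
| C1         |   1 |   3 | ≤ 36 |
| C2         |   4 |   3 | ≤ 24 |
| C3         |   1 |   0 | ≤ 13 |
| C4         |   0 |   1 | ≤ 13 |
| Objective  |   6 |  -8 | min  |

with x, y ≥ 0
x = 0, y = 8, z = -64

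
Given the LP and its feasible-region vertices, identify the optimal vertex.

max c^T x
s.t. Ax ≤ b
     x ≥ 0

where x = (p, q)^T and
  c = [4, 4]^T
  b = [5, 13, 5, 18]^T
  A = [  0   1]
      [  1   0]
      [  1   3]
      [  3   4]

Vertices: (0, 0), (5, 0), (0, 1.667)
(5, 0) with z = 20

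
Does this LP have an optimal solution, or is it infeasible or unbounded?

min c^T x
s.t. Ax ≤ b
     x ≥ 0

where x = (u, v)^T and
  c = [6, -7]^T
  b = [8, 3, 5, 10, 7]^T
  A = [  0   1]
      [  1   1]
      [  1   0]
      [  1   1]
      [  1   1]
The point (0, 3) satisfies every constraint, so the LP is feasible; the constraints give u ≤ 5 and v ≤ 8, which with u, v ≥ 0 keep the feasible region inside a bounded box. A feasible, bounded LP attains a finite optimum at a vertex.

Evaluating z = 6u - 7v at each vertex:
  (0, 0): z = 0
  (3, 0): z = 18
  (0, 3): z = -21

Bounded optimum: z* = -21 at (0, 3).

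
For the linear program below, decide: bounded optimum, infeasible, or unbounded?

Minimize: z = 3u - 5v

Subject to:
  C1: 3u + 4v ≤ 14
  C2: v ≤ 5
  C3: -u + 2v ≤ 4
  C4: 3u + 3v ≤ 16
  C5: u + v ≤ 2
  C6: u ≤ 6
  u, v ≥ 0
The point (0, 2) satisfies every constraint, so the LP is feasible; the constraints give u ≤ 6 and v ≤ 5, which with u, v ≥ 0 keep the feasible region inside a bounded box. A feasible, bounded LP attains a finite optimum at a vertex.

The LP has an optimal solution: (0, 2) with z = -10.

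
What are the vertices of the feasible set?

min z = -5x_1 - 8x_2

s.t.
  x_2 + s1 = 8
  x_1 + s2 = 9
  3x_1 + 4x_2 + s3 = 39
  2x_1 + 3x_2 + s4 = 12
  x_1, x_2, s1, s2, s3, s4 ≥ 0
Each vertex is the intersection of two constraint boundaries that also satisfies all remaining constraints:
  x_1 = 0 and x_2 = 0 → (0, 0)
  2x_1 + 3x_2 = 12 and x_2 = 0 → (6, 0)
  2x_1 + 3x_2 = 12 and x_1 = 0 → (0, 4)

Vertices: (0, 0), (6, 0), (0, 4)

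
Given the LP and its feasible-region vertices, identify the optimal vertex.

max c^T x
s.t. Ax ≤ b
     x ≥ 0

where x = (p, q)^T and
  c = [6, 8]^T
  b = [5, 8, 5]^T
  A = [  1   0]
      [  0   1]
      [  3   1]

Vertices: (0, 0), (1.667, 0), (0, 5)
Evaluating z = 6p + 8q at each vertex:
  (0, 0): z = 0
  (1.667, 0): z = 10
  (0, 5): z = 40

The largest value is z = 40, attained at (0, 5).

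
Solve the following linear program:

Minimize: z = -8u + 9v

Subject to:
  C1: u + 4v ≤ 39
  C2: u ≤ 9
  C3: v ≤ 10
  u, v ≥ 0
Each vertex is the intersection of two constraint boundaries that also satisfies all remaining constraints:
  u = 0 and v = 0 → (0, 0)
  u = 9 and v = 0 → (9, 0)
  u + 4v = 39 and u = 9 → (9, 7.5)
  u + 4v = 39 and u = 0 → (0, 9.75)

Evaluating z = -8u + 9v at each vertex:
  (0, 0): z = 0
  (9, 0): z = -72
  (9, 7.5): z = -4.5
  (0, 9.75): z = 87.75

The minimum is at (9, 0) with z = -72.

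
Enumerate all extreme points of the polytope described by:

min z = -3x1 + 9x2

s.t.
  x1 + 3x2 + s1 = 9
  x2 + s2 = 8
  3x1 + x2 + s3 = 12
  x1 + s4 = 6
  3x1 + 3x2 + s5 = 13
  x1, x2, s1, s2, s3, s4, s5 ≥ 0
Each vertex is the intersection of two constraint boundaries that also satisfies all remaining constraints:
  x1 = 0 and x2 = 0 → (0, 0)
  3x1 + x2 = 12 and x2 = 0 → (4, 0)
  3x1 + x2 = 12 and 3x1 + 3x2 = 13 → (3.833, 0.5)
  x1 + 3x2 = 9 and 3x1 + 3x2 = 13 → (2, 2.333)
  x1 + 3x2 = 9 and x1 = 0 → (0, 3)

Vertices: (0, 0), (4, 0), (3.833, 0.5), (2, 2.333), (0, 3)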